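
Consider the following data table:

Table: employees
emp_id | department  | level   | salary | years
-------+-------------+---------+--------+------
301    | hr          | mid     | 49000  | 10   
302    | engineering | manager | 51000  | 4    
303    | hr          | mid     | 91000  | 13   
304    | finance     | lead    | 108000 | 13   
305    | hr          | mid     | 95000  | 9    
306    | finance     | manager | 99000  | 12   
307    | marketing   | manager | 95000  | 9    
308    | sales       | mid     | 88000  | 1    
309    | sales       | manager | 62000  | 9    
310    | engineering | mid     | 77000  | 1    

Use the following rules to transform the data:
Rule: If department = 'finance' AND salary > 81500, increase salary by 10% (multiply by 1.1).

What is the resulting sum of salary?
835700.0

Step 1: Find records where department = 'finance' AND salary > 81500
Step 2: 2 records match, summing to 207000
Step 3: After multiplier: 207000 × 1.1 = 227700.0
Step 4: Unaffected records sum: 608000
Step 5: Final sum = 227700.0 + 608000 = 835700.0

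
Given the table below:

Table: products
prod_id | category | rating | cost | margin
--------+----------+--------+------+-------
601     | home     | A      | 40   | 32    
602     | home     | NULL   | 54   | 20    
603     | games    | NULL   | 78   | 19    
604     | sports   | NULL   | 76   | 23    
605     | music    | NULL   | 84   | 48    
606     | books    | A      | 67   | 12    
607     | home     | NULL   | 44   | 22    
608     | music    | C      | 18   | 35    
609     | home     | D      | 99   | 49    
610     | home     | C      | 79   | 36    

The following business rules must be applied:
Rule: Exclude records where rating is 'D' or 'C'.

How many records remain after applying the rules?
7

Step 1: Count records to exclude
  - 1 (D) + 2 (C) = 3 records
Step 2: Total records: 10
Step 3: Remaining = 10 - 3 = 7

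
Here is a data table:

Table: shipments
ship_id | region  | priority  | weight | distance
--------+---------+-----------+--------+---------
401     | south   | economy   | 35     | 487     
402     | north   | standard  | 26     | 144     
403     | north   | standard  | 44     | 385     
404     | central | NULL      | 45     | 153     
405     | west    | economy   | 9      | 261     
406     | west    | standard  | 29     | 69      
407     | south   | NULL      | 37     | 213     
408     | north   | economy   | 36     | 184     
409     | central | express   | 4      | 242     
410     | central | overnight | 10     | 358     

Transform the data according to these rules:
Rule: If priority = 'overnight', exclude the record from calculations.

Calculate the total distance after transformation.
2138

Step 1: Identify records where priority = 'overnight'
Step 2: The excluded records sum to 358
Step 3: Original total distance = 2496
Step 4: Remaining total = 2496 - 358 = 2138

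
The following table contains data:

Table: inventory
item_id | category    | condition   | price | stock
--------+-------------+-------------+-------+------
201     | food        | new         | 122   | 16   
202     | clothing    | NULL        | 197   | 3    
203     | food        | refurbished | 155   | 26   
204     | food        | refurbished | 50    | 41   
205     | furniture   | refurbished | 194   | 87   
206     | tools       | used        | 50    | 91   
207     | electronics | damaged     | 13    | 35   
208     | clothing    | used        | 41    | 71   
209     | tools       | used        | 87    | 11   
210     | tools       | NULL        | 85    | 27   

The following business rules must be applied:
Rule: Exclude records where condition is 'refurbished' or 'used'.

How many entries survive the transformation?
4

Step 1: Count records to exclude
  - 3 (refurbished) + 3 (used) = 6 records
Step 2: Total records: 10
Step 3: Remaining = 10 - 6 = 4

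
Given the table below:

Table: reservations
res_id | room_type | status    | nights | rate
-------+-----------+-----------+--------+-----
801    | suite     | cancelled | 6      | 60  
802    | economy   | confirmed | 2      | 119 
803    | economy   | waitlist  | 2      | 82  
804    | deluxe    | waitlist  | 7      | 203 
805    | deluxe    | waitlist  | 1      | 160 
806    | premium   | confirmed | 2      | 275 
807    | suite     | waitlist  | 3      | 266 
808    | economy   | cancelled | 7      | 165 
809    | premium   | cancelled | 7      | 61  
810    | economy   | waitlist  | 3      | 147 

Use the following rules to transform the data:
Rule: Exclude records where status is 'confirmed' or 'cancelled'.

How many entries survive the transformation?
5

Step 1: Count records to exclude
  - 2 (confirmed) + 3 (cancelled) = 5 records
Step 2: Total records: 10
Step 3: Remaining = 10 - 5 = 5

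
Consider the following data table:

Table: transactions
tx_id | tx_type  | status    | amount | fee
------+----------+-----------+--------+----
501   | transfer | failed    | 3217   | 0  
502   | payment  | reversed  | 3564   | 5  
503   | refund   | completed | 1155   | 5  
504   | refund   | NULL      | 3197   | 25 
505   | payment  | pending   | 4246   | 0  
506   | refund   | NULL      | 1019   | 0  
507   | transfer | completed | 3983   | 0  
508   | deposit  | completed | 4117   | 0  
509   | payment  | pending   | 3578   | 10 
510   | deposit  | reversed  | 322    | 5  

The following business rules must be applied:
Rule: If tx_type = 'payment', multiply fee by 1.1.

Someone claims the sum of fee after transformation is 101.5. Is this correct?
No, the correct result is 51.5.

Step 1: Calculate the correct sum after transformation
Step 2: Apply multiplier 1.1 to records where tx_type = 'payment'
Step 3: Correct result = 51.5
Step 4: Claimed result = 101.5
Step 5: 51.5 ≠ 101.5
Conclusion: The claimed result is incorrect. The correct answer is 51.5.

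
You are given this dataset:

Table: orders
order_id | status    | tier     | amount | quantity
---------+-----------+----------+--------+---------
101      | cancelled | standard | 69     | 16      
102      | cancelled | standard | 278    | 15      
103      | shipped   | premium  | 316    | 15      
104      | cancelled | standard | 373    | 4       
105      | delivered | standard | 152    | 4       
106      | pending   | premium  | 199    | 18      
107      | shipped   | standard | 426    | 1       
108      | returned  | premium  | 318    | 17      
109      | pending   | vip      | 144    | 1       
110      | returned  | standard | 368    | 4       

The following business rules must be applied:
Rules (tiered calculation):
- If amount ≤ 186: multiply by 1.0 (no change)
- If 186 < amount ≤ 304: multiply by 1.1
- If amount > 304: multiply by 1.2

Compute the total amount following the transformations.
3050.9

Step 1: Tier 1 (amount ≤ 186): 3 records, sum = 365 × 1.0 = 365.0
Step 2: Tier 2 (186 < amount ≤ 304): 2 records, sum = 477 × 1.1 = 524.7
Step 3: Tier 3 (amount > 304): 5 records, sum = 1801 × 1.2 = 2161.2
Step 4: Final sum = 365.0 + 524.7 + 2161.2 = 3050.9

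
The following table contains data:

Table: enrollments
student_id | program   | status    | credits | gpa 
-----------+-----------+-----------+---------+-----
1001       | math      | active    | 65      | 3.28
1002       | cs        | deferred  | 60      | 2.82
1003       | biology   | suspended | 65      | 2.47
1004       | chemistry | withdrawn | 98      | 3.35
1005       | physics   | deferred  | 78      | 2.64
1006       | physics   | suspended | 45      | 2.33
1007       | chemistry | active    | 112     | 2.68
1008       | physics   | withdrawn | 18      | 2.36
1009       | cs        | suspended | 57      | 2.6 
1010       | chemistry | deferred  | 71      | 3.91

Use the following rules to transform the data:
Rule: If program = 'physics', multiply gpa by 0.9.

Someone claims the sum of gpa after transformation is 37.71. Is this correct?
No, the correct result is 27.71.

Step 1: Calculate the correct sum after transformation
Step 2: Apply multiplier 0.9 to records where program = 'physics'
Step 3: Correct result = 27.71
Step 4: Claimed result = 37.71
Step 5: 27.71 ≠ 37.71
Conclusion: The claimed result is incorrect. The correct answer is 27.71.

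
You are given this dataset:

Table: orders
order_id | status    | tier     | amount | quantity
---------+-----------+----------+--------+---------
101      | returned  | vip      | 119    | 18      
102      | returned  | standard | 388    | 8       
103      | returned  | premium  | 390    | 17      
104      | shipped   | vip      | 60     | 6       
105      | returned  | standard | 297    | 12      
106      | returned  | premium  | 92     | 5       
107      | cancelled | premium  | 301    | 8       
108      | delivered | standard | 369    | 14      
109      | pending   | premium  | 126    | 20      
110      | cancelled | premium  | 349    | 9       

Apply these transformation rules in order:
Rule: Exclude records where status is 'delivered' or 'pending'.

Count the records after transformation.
8

Step 1: Count records to exclude
  - 1 (delivered) + 1 (pending) = 2 records
Step 2: Total records: 10
Step 3: Remaining = 10 - 2 = 8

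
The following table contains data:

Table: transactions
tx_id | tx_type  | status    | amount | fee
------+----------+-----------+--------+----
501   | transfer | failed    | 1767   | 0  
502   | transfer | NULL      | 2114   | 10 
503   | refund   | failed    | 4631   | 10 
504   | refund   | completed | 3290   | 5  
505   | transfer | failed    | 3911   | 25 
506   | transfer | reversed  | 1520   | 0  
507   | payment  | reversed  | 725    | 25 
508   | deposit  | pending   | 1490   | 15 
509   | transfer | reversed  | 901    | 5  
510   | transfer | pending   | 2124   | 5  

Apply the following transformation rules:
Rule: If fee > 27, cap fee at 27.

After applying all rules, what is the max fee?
25

Step 1: Original maximum fee = 25
Step 2: Check cap of 27 against maximum
Step 3: No records exceed the cap (max 25 <= cap 27), so no capping applies
Step 4: Maximum after transformation = 25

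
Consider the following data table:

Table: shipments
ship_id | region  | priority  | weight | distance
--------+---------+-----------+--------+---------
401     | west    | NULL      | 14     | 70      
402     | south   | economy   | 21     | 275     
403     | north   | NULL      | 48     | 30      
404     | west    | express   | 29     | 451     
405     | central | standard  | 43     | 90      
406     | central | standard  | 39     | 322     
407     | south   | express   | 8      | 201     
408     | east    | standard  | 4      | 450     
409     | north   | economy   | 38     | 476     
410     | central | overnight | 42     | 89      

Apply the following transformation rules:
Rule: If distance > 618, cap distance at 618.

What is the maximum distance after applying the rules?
476

Step 1: Original maximum distance = 476
Step 2: Check cap of 618 against maximum
Step 3: No records exceed the cap (max 476 <= cap 618), so no capping applies
Step 4: Maximum after transformation = 476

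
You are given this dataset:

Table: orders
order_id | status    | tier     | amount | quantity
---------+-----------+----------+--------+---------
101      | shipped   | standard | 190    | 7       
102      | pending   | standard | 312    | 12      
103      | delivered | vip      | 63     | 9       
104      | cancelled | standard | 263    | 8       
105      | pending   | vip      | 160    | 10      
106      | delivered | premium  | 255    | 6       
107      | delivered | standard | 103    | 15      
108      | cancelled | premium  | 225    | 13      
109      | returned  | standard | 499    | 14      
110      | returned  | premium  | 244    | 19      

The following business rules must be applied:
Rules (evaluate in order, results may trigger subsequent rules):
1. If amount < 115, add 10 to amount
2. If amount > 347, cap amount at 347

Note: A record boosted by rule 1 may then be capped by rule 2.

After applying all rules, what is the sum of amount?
2182

Step 1: Apply rule 1 to records with amount < 115
  - 2 records get bonus of 10
  - Of these, 0 records then exceed 347 and get capped
Step 2: Apply rule 2 to records with amount > 347
  - 1 records (original) are capped
Step 3: Calculate final sum = 2182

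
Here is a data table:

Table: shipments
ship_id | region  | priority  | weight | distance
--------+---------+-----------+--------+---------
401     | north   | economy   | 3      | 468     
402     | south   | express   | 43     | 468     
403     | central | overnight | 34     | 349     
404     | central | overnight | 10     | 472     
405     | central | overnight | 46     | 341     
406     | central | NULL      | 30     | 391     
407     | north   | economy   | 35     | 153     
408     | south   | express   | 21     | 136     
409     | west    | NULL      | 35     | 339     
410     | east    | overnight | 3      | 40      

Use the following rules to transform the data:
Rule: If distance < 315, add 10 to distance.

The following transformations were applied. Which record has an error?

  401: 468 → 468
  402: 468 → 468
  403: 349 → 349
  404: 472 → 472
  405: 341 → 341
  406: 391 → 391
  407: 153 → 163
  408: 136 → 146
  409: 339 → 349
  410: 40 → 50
Record 409 has an error. The correct transformed value should be 339, not 349.

Step 1: Check each record against the rule
Step 2: Record 409 has distance = 339
Step 3: Since 339 >= 315, the bonus should not have been applied
Step 4: Correct value = 339, but claimed value = 349
Conclusion: Record 409 has the error.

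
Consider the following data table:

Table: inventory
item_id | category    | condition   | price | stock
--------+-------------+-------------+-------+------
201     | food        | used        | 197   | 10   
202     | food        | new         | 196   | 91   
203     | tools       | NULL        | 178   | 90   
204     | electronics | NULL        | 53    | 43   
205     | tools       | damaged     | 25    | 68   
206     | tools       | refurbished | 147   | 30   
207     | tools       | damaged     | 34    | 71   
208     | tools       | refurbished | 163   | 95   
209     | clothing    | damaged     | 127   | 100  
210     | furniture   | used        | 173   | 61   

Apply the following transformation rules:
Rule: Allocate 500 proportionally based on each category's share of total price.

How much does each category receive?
clothing: 49.11, electronics: 20.49, food: 151.97, furniture: 66.9, tools: 211.52

Step 1: Calculate total price = 1293
Step 2: Calculate each category's proportion:
  clothing: 127/1293 = 9.82% → 49.11
  electronics: 53/1293 = 4.10% → 20.49
  food: 393/1293 = 30.39% → 151.97
  furniture: 173/1293 = 13.38% → 66.9
  tools: 547/1293 = 42.30% → 211.52
Step 3: Verify: sum of allocations ≈ 500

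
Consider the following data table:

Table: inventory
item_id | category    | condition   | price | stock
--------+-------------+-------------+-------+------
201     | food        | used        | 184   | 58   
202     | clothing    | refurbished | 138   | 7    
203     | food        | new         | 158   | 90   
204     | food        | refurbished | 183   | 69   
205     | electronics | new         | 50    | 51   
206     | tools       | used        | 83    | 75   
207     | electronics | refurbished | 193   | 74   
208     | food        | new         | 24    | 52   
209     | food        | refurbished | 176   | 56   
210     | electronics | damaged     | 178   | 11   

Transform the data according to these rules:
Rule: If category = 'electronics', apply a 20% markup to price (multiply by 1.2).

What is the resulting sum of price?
1451.2

Step 1: Records with category = 'electronics' have total price = 421
Step 2: Apply multiplier: 421 × 1.2 = 505.2
Step 3: Other records total: 946
Step 4: Final sum = 505.2 + 946 = 1451.2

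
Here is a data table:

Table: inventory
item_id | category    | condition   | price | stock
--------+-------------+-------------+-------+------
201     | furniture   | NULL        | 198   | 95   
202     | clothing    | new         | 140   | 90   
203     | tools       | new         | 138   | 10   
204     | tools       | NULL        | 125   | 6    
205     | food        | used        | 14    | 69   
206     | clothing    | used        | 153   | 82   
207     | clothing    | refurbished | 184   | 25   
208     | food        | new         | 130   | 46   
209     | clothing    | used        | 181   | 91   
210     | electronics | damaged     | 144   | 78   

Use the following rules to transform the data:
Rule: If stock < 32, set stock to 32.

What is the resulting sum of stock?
647

Step 1: 3 records have stock < 32
Step 2: These records originally summed to 41
Step 3: After setting to minimum: 3 × 32 = 96
Step 4: Unaffected records sum: 551
Step 5: Final sum = 96 + 551 = 647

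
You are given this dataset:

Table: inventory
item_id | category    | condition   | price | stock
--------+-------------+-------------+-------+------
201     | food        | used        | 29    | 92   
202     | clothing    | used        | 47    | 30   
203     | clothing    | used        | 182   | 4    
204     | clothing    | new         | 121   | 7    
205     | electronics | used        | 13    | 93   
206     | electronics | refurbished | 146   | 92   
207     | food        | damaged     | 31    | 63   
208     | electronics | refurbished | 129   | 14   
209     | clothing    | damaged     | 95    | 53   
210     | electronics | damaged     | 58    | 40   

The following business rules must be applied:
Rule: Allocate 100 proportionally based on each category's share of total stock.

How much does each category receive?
clothing: 19.26, electronics: 48.98, food: 31.76

Step 1: Calculate total stock = 488
Step 2: Calculate each category's proportion:
  clothing: 94/488 = 19.26% → 19.26
  electronics: 239/488 = 48.98% → 48.98
  food: 155/488 = 31.76% → 31.76
Step 3: Verify: sum of allocations ≈ 100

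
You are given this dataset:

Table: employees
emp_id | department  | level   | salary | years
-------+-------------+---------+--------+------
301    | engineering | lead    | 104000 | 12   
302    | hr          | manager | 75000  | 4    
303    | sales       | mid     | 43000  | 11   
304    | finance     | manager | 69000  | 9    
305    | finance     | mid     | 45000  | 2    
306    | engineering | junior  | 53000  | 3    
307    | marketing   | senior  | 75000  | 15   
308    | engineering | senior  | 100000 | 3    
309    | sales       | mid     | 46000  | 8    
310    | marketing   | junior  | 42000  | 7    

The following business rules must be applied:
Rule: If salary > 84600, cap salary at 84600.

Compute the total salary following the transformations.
617200

Step 1: 2 records have salary > 84600
Step 2: These records originally summed to 204000
Step 3: After capping: 2 × 84600 = 169200
Step 4: Unaffected records sum: 448000
Step 5: Final sum = 169200 + 448000 = 617200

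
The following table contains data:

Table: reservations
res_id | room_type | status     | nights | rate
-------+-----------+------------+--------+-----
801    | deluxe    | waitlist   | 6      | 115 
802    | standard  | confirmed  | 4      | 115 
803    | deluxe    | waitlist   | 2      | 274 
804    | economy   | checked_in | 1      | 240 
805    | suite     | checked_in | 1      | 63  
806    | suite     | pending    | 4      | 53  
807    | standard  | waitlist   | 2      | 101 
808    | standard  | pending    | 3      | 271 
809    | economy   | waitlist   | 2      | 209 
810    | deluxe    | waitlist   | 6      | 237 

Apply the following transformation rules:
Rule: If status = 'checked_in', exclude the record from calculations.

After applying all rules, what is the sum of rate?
1375

Step 1: Identify records where status = 'checked_in'
Step 2: The excluded records sum to 303
Step 3: Original total rate = 1678
Step 4: Remaining total = 1678 - 303 = 1375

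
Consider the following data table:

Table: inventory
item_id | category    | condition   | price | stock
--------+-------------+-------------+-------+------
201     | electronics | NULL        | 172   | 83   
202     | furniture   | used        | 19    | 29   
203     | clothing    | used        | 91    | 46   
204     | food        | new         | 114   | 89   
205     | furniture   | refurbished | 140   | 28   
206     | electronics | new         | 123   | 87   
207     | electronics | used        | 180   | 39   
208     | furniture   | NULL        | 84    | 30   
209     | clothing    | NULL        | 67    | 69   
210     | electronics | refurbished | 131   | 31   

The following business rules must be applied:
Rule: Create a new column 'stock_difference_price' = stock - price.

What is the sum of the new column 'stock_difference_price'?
-590

Step 1: For each record, compute stock - price
Example calculations:
  83 - 172 = -89
  29 - 19 = 10
  46 - 91 = -45
  ...
Step 2: Sum all derived values
Step 3: Total = -590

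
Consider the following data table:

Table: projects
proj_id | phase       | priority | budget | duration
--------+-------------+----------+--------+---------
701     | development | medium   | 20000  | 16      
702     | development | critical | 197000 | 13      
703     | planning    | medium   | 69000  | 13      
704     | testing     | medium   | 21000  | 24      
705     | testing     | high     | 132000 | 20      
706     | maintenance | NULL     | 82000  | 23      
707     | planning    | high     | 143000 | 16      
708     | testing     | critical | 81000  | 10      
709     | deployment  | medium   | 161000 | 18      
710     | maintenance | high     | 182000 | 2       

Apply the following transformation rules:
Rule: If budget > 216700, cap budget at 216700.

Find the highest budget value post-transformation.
197000

Step 1: Original maximum budget = 197000
Step 2: Check cap of 216700 against maximum
Step 3: No records exceed the cap (max 197000 <= cap 216700), so no capping applies
Step 4: Maximum after transformation = 197000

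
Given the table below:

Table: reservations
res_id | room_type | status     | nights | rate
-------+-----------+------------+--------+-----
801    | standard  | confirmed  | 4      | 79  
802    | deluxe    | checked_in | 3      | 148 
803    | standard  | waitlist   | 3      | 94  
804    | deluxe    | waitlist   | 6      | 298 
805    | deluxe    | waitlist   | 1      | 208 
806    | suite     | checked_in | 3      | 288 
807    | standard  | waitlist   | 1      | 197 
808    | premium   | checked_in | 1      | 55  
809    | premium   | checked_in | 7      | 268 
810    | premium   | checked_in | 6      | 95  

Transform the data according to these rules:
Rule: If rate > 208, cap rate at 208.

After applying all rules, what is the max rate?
208

Step 1: Original maximum rate = 298
Step 2: Apply cap at 208
Step 3: 3 records had rate > 208 and were capped
Step 4: Maximum after transformation = 208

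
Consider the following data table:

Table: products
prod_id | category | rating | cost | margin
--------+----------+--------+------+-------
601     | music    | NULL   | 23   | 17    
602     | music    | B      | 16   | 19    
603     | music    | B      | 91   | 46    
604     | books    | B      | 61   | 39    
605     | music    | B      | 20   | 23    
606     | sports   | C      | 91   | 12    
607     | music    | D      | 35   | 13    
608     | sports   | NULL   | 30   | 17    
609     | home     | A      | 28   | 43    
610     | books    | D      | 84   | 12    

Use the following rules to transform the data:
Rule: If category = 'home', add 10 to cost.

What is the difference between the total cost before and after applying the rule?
10

Step 1: Original sum of cost = 479
Step 2: 1 records have category = 'home'
Step 3: Each affected record changes by 10
Step 4: Total change = 1 × 10 = 10
Step 5: New sum = 479 + 10 = 489
Step 6: Difference = |489 - 479| = 10
        (Sum increased by 10)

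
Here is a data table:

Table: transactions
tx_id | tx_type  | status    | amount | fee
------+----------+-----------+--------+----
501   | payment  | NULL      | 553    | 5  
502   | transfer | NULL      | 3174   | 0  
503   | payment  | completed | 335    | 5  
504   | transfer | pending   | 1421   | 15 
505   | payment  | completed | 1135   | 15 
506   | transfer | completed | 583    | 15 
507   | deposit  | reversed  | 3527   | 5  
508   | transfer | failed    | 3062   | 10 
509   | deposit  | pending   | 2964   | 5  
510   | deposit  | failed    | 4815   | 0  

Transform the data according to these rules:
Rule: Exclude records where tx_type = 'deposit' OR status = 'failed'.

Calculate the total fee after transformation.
55

Step 1: Find records where tx_type = 'deposit' OR status = 'failed'
Step 2: 4 records match, summing to 20
Step 3: Original sum: 75
Step 4: Remaining sum = 75 - 20 = 55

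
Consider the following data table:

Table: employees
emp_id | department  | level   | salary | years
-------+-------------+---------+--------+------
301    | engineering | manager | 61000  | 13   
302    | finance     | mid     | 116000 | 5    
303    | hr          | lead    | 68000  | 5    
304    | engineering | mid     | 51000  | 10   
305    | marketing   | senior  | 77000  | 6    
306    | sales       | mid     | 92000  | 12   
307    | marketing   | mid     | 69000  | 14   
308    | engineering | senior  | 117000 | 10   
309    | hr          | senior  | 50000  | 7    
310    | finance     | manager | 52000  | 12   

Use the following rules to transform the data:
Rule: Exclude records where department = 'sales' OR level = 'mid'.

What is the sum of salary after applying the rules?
425000

Step 1: Find records where department = 'sales' OR level = 'mid'
Step 2: 4 records match, summing to 328000
Step 3: Original sum: 753000
Step 4: Remaining sum = 753000 - 328000 = 425000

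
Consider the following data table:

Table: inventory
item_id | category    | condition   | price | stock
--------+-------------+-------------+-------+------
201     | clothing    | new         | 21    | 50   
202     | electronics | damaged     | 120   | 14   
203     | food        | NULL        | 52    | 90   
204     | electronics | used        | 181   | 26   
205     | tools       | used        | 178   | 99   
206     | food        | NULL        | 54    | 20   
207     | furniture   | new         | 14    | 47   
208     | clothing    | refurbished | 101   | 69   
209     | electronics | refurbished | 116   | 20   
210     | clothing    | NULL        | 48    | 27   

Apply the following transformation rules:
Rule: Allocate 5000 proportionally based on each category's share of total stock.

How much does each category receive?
clothing: 1580.09, electronics: 649.35, food: 1190.48, furniture: 508.66, tools: 1071.43

Step 1: Calculate total stock = 462
Step 2: Calculate each category's proportion:
  clothing: 146/462 = 31.60% → 1580.09
  electronics: 60/462 = 12.99% → 649.35
  food: 110/462 = 23.81% → 1190.48
  furniture: 47/462 = 10.17% → 508.66
  tools: 99/462 = 21.43% → 1071.43
Step 3: Verify: sum of allocations ≈ 5000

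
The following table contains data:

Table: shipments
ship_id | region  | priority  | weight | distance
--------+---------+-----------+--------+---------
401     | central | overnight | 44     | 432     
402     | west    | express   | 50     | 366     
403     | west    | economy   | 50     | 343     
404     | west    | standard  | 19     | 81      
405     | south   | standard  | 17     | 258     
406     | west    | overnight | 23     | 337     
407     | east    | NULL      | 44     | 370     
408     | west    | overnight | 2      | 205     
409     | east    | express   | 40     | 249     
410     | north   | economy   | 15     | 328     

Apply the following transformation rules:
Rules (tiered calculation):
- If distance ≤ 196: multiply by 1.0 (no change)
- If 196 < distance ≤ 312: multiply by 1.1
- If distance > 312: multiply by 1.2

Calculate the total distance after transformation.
3475.4

Step 1: Tier 1 (distance ≤ 196): 1 records, sum = 81 × 1.0 = 81.0
Step 2: Tier 2 (196 < distance ≤ 312): 3 records, sum = 712 × 1.1 = 783.2
Step 3: Tier 3 (distance > 312): 6 records, sum = 2176 × 1.2 = 2611.2
Step 4: Final sum = 81.0 + 783.2 + 2611.2 = 3475.4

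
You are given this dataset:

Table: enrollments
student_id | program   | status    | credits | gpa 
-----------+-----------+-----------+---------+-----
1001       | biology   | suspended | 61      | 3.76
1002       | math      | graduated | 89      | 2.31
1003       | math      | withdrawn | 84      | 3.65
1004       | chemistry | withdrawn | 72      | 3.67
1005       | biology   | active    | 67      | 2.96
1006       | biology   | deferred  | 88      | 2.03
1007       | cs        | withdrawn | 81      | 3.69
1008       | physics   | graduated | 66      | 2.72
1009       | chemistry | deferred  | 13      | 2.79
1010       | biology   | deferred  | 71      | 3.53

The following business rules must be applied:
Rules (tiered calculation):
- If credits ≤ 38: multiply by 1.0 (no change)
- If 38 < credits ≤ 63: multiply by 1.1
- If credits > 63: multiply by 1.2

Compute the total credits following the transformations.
821.7

Step 1: Tier 1 (credits ≤ 38): 1 records, sum = 13 × 1.0 = 13.0
Step 2: Tier 2 (38 < credits ≤ 63): 1 records, sum = 61 × 1.1 = 67.1
Step 3: Tier 3 (credits > 63): 8 records, sum = 618 × 1.2 = 741.6
Step 4: Final sum = 13.0 + 67.1 + 741.6 = 821.7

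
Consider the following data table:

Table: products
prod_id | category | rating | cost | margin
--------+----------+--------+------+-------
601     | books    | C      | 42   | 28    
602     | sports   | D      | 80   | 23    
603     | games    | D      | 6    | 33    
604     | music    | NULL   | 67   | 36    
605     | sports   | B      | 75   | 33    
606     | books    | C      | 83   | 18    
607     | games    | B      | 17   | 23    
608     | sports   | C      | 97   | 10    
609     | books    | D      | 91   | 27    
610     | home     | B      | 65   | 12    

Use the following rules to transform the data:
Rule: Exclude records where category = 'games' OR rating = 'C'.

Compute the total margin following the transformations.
131

Step 1: Find records where category = 'games' OR rating = 'C'
Step 2: 5 records match, summing to 112
Step 3: Original sum: 243
Step 4: Remaining sum = 243 - 112 = 131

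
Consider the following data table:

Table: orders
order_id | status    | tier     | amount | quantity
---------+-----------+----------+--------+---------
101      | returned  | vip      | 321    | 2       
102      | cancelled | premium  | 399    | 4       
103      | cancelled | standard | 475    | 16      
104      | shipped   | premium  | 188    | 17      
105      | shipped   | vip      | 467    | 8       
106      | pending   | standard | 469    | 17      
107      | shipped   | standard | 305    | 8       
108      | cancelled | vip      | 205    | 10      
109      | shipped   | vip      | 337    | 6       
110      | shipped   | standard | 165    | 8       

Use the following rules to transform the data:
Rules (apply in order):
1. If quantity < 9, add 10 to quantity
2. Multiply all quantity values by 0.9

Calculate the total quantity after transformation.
140.4

Step 1: Apply Rule 1 - Add 10 to records with quantity < 9
  - 6 records affected: 36 + (6 × 10) = 96
  - Unaffected records: 60
  - Sum after Rule 1: 156
Step 2: Apply Rule 2 - Multiply all by 0.9
  - 156 × 0.9 = 140.4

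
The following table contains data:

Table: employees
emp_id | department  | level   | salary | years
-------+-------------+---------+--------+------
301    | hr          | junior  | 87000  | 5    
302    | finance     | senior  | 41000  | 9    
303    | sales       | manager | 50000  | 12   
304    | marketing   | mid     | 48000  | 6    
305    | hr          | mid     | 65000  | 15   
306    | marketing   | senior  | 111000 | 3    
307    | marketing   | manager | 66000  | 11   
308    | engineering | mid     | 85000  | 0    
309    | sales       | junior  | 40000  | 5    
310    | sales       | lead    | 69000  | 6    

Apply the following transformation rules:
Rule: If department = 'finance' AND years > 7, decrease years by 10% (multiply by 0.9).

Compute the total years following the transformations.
71.1

Step 1: Find records where department = 'finance' AND years > 7
Step 2: 1 records match, summing to 9
Step 3: After multiplier: 9 × 0.9 = 8.1
Step 4: Unaffected records sum: 63
Step 5: Final sum = 8.1 + 63 = 71.1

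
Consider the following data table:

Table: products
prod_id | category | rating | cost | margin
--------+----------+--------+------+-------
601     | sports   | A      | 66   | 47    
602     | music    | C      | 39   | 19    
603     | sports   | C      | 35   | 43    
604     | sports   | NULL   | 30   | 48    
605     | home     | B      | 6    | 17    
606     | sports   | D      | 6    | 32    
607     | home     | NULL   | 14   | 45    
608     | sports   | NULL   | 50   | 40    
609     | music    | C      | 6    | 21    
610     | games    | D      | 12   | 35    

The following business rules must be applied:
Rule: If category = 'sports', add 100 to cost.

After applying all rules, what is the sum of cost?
764

Step 1: Count records where category = 'sports': 5
Step 2: Total bonus added: 5 × 100 = 500
Step 3: Original sum of cost: 264
Step 4: Final sum = 264 + 500 = 764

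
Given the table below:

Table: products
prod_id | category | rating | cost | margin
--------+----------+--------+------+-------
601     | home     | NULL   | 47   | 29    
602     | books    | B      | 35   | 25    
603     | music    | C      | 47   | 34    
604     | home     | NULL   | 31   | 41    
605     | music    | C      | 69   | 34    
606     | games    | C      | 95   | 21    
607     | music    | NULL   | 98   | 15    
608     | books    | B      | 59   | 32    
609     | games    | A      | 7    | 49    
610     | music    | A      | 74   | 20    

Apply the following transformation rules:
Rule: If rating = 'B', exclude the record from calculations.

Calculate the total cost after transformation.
468

Step 1: Identify records where rating = 'B'
Step 2: The excluded records sum to 94
Step 3: Original total cost = 562
Step 4: Remaining total = 562 - 94 = 468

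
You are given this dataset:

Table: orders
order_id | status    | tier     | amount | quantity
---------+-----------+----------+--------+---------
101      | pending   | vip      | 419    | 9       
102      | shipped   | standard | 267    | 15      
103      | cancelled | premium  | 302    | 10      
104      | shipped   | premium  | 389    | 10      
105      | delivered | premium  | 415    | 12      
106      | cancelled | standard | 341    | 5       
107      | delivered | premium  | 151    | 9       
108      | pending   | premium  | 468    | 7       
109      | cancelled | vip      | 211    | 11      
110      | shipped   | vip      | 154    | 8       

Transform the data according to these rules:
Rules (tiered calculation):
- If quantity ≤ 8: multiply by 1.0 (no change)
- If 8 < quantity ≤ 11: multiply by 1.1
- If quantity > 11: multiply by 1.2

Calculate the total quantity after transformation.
106.3

Step 1: Tier 1 (quantity ≤ 8): 3 records, sum = 20 × 1.0 = 20.0
Step 2: Tier 2 (8 < quantity ≤ 11): 5 records, sum = 49 × 1.1 = 53.9
Step 3: Tier 3 (quantity > 11): 2 records, sum = 27 × 1.2 = 32.4
Step 4: Final sum = 20.0 + 53.9 + 32.4 = 106.3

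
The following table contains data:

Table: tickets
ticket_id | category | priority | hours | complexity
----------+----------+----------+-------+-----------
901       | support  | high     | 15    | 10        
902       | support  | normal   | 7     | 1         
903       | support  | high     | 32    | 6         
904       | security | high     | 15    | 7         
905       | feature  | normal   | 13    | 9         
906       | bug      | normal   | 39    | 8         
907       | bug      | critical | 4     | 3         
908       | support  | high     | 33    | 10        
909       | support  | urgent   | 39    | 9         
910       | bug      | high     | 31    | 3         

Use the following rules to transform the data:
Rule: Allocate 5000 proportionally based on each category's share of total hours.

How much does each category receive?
bug: 1622.81, feature: 285.09, security: 328.95, support: 2763.16

Step 1: Calculate total hours = 228
Step 2: Calculate each category's proportion:
  bug: 74/228 = 32.46% → 1622.81
  feature: 13/228 = 5.70% → 285.09
  security: 15/228 = 6.58% → 328.95
  support: 126/228 = 55.26% → 2763.16
Step 3: Verify: sum of allocations ≈ 5000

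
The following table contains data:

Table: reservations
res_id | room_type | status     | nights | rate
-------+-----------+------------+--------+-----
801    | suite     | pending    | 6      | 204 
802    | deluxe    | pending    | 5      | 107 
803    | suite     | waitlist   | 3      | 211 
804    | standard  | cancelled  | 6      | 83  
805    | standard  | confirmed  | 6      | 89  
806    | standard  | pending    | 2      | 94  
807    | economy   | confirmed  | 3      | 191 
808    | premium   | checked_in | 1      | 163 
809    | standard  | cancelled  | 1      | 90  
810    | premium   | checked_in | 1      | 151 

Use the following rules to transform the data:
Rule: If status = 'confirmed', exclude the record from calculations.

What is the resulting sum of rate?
1103

Step 1: Identify records where status = 'confirmed'
Step 2: The excluded records sum to 280
Step 3: Original total rate = 1383
Step 4: Remaining total = 1383 - 280 = 1103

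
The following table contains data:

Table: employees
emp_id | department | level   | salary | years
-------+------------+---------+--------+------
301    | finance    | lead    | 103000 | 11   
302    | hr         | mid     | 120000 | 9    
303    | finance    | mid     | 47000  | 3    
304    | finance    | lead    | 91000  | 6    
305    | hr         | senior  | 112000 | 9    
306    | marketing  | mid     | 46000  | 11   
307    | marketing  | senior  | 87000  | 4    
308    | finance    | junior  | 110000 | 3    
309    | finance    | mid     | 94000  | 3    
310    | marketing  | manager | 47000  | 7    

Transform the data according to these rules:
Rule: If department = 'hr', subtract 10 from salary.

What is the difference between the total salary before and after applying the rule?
20

Step 1: Original sum of salary = 857000
Step 2: 2 records have department = 'hr'
Step 3: Each affected record changes by -10
Step 4: Total change = 2 × -10 = -20
Step 5: New sum = 857000 + -20 = 856980
Step 6: Difference = |856980 - 857000| = 20
        (Sum decreased by 20)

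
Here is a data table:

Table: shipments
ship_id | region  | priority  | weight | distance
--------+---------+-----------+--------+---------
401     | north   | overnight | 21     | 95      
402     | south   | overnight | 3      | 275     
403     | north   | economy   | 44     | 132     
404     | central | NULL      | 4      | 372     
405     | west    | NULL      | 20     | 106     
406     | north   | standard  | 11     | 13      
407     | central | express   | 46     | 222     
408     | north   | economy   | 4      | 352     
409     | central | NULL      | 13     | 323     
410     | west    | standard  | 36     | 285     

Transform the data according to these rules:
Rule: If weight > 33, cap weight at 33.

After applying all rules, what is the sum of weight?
175

Step 1: 3 records have weight > 33
Step 2: These records originally summed to 126
Step 3: After capping: 3 × 33 = 99
Step 4: Unaffected records sum: 76
Step 5: Final sum = 99 + 76 = 175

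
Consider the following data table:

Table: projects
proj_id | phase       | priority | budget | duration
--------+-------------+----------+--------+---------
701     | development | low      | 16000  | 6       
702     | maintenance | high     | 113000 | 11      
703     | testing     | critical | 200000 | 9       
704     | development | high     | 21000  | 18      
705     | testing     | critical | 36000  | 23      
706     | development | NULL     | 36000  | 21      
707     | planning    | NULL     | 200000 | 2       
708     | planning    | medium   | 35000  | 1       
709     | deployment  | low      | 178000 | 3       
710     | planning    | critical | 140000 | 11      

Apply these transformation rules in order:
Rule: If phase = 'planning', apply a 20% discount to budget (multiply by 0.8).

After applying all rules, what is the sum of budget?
900000.0

Step 1: Records with phase = 'planning' have total budget = 375000
Step 2: Apply multiplier: 375000 × 0.8 = 300000.0
Step 3: Other records total: 600000
Step 4: Final sum = 300000.0 + 600000 = 900000.0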